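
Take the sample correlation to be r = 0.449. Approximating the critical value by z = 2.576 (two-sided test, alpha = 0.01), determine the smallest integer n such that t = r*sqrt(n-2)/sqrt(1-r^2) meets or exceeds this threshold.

r√(n−2)/√(1−r²) ≥ 2.576  ⇔  n−2 ≥ (2.576)²·(1−r²)/r²
(1−r²)/r² = (1−0.201601)/0.201601 = 3.9603
n ≥ 2 + 6.635776·3.9603 = 2 + 26.2797 = 28.2797
⌈28.2797⌉ = 29

29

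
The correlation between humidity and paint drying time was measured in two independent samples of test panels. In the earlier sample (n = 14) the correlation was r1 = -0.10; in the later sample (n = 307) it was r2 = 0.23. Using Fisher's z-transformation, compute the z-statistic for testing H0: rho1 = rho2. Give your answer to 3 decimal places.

z1 = atanh(-0.10) = -0.100335,  z2 = atanh(0.23) = 0.234189
SE = √(1/(n1−3) + 1/(n2−3)) = √(1/11 + 1/304) = √(0.0909091 + 0.0032895) = √0.0941986 = 0.306918
z = (z1 − z2)/SE = (-0.100335 − 0.234189) / 0.306918 = -0.334524 / 0.306918 = -1.090

-1.090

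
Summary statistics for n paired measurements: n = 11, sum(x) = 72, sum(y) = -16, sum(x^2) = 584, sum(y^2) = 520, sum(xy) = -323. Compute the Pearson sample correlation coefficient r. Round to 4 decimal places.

Numerator: nΣxy − (Σx)(Σy) = 11·(-323) − (72)(-16) = -2401
Denominator: √[(nΣx²−(Σx)²)(nΣy²−(Σy)²)]
  nΣx²−(Σx)² = 11·584 − 5184 = 1240;  nΣy²−(Σy)² = 11·520 − 256 = 5464
  √(1240·5464) = √6775360 = 2602.9522
r = -2401 / 2602.9522 = -0.9224

-0.9224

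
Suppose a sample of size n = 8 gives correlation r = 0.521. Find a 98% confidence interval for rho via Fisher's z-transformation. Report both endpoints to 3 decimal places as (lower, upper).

Fisher z: z_r = atanh(r) = ½·ln((1+0.521)/(1−0.521)) = 0.577711
SE(z) = 1/√(n−3) = 1/√5 = 0.447214
98% ⇒ z* = 2.326; margin = 2.326·0.447214 = 1.040220
CI on z-scale: (-0.462509, 1.617931)
Back-transform: tanh(-0.462509) = -0.432127, tanh(1.617931) = 0.924323

(-0.432, 0.924)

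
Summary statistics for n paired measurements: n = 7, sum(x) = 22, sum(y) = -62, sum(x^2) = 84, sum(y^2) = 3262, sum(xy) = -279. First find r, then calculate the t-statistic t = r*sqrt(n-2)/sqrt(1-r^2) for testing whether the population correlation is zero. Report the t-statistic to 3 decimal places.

Numerator: nΣxy − (Σx)(Σy) = 7·(-279) − (22)(-62) = -589
Denominator: √[(nΣx²−(Σx)²)(nΣy²−(Σy)²)]
  nΣx²−(Σx)² = 7·84 − 484 = 104;  nΣy²−(Σy)² = 7·3262 − 3844 = 18990
  √(104·18990) = √1974960 = 1405.3327
r = -589 / 1405.3327 = -0.4191
t = r·√(n−2)/√(1−r²) = -0.4191·√5 / √(1−0.175645) = -0.937136 / 0.907940 = -1.032

-1.032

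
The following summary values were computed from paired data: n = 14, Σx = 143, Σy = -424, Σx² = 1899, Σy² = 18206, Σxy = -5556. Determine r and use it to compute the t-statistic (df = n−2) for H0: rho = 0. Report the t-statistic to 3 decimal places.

S_xy = nΣxy − ΣxΣy = 14·(-5556) − 143·(-424) = -77784 − (-60632) = -17152
S_xx = nΣx² − (Σx)² = 14·1899 − 143² = 26586 − 20449 = 6137
S_yy = nΣy² − (Σy)² = 14·18206 − (-424)² = 254884 − 179776 = 75108
r = S_xy / √(S_xx·S_yy) = -17152 / √(6137·75108) = -17152 / √460937796 = -17152 / 21469.4619 = -0.7989
t = r·√(n−2)/√(1−r²) = -0.7989·√12 / √(1−0.638241) = -2.767471 / 0.601464 = -4.601

-4.601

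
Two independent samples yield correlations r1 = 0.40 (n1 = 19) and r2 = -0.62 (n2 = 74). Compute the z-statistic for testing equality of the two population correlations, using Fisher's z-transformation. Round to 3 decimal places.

z1 = atanh(0.40) = 0.423649,  z2 = atanh(-0.62) = -0.725005
SE = √(1/(n1−3) + 1/(n2−3)) = √(1/16 + 1/71) = √(0.0625000 + 0.0140845) = √0.0765845 = 0.276739
z = (z1 − z2)/SE = (0.423649 − (-0.725005)) / 0.276739 = 1.148654 / 0.276739 = 4.151

4.151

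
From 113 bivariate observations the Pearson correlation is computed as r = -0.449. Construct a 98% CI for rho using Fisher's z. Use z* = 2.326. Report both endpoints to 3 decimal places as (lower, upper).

(-0.608, -0.256)

Fisher z: z_r = atanh(r) = ½·ln((1+(-0.449))/(1−(-0.449))) = -0.483447
SE(z) = 1/√(n−3) = 1/√110 = 0.095346
98% ⇒ z* = 2.326; margin = 2.326·0.095346 = 0.221775
CI on z-scale: (-0.705222, -0.261672)
Back-transform: tanh(-0.705222) = -0.607672, tanh(-0.261672) = -0.255859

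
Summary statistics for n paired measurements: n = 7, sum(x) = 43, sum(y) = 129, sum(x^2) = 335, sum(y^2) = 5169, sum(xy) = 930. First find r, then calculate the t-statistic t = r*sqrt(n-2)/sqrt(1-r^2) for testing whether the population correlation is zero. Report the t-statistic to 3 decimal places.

0.727

S_xy = nΣxy − ΣxΣy = 7·930 − 43·129 = 6510 − 5547 = 963
S_xx = nΣx² − (Σx)² = 7·335 − 43² = 2345 − 1849 = 496
S_yy = nΣy² − (Σy)² = 7·5169 − 129² = 36183 − 16641 = 19542
r = S_xy / √(S_xx·S_yy) = 963 / √(496·19542) = 963 / √9692832 = 963 / 3113.3313 = 0.3093
t = r·√(n−2)/√(1−r²) = 0.3093·√5 / √(1−0.095666) = 0.691616 / 0.950965 = 0.727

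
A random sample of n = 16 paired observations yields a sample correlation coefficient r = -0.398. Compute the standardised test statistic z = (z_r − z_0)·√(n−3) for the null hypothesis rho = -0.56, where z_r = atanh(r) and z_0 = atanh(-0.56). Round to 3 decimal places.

0.763

z_r = atanh(-0.398) = -0.421270,  z_0 = atanh(-0.56) = -0.632833
SE = 1/√(n−3) = 1/√13 = 0.277350
z = (z_r − z_0)/SE = (-0.421270 − (-0.632833)) / 0.277350 = 0.211563 / 0.277350 = 0.763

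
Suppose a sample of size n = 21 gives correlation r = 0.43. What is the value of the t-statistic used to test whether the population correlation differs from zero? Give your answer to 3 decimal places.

t = r·√(n−2) / √(1−r²) with r = 0.43, n = 21
  = 0.43·√19 / √(1 − 0.1849)
  = 0.43·4.358899 / 0.902829
  = 1.874327 / 0.902829 = 2.076

2.076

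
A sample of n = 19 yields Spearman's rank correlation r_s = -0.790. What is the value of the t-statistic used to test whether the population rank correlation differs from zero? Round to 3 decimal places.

t = r_s·√(n−2) / √(1−r_s²) with r_s = -0.790, n = 19
  = -0.790·√17 / √(1 − 0.624100)
  = -0.790·4.123106 / 0.613107
  = -3.257254 / 0.613107 = -5.313

-5.313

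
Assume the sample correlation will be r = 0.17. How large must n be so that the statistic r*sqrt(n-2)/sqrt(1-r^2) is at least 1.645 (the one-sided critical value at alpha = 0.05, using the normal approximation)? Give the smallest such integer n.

Need r·√(n−2)/√(1−r²) ≥ 1.645
√(n−2) ≥ 1.645·√(1−0.0289) / 0.17 = 1.645·0.985444 / 0.17 = 9.5356
n−2 ≥ 90.9277  ⇒  n ≥ 92.9277
Smallest integer n = 93

93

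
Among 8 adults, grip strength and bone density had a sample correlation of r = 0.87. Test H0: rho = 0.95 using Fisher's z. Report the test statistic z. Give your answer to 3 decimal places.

-1.115

Fisher z: atanh(0.87) = 1.333080, atanh(0.95) = 1.831781
z = (z_r − z_0)·√(n−3) = (1.333080 − 1.831781)·√5 = -0.498701 · 2.236068 = -1.115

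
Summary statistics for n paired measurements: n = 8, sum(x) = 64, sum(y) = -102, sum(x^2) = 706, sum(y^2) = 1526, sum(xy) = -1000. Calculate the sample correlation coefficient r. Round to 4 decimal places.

-0.8797

Numerator: nΣxy − (Σx)(Σy) = 8·(-1000) − (64)(-102) = -1472
Denominator: √[(nΣx²−(Σx)²)(nΣy²−(Σy)²)]
  nΣx²−(Σx)² = 8·706 − 4096 = 1552;  nΣy²−(Σy)² = 8·1526 − 10404 = 1804
  √(1552·1804) = √2799808 = 1673.2627
r = -1472 / 1673.2627 = -0.8797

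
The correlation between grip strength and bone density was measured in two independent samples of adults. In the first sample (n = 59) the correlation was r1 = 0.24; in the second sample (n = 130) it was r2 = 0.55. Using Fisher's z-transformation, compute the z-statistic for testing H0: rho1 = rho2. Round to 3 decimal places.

Fisher z-transforms: z1 = atanh(0.24) = 0.244774, z2 = atanh(0.55) = 0.618381; difference d = -0.373607
Var(d) = 1/56 + 1/127 = 0.0178571 + 0.0078740 = 0.0257311
z = d/√Var(d) = -0.373607 / √0.0257311 = -0.373607 / 0.160409 = -2.329

-2.329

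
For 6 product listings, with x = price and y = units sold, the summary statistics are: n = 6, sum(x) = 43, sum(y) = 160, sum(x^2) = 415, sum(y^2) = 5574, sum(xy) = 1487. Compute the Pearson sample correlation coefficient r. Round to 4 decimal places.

Numerator: nΣxy − (Σx)(Σy) = 6·1487 − (43)(160) = 2042
Denominator: √[(nΣx²−(Σx)²)(nΣy²−(Σy)²)]
  nΣx²−(Σx)² = 6·415 − 1849 = 641;  nΣy²−(Σy)² = 6·5574 − 25600 = 7844
  √(641·7844) = √5028004 = 2242.3211
r = 2042 / 2242.3211 = 0.9107

0.9107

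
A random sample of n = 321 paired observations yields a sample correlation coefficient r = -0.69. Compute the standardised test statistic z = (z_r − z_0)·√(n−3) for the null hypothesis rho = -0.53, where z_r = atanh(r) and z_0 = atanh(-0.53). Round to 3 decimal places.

-4.597

Fisher z: atanh(-0.69) = -0.847956, atanh(-0.53) = -0.590145
z = (z_r − z_0)·√(n−3) = (-0.847956 − (-0.590145))·√318 = -0.257811 · 17.832555 = -4.597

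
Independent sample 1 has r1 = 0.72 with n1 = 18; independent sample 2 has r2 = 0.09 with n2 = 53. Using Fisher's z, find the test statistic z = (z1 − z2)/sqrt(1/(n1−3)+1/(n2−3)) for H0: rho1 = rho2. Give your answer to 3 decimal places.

2.777

z1 = atanh(0.72) = 0.907645,  z2 = atanh(0.09) = 0.090244
SE = √(1/(n1−3) + 1/(n2−3)) = √(1/15 + 1/50) = √(0.0666667 + 0.0200000) = √0.0866667 = 0.294392
z = (z1 − z2)/SE = (0.907645 − 0.090244) / 0.294392 = 0.817401 / 0.294392 = 2.777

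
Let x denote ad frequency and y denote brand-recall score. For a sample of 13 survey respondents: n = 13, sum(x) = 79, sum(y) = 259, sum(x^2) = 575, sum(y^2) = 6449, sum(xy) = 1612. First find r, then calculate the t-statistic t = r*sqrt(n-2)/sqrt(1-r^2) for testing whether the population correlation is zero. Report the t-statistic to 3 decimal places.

S_xy = nΣxy − ΣxΣy = 13·1612 − 79·259 = 20956 − 20461 = 495
S_xx = nΣx² − (Σx)² = 13·575 − 79² = 7475 − 6241 = 1234
S_yy = nΣy² − (Σy)² = 13·6449 − 259² = 83837 − 67081 = 16756
r = S_xy / √(S_xx·S_yy) = 495 / √(1234·16756) = 495 / √20676904 = 495 / 4547.1864 = 0.1089
t = r·√(n−2)/√(1−r²) = 0.1089·√11 / √(1−0.011859) = 0.361180 / 0.994053 = 0.363

0.363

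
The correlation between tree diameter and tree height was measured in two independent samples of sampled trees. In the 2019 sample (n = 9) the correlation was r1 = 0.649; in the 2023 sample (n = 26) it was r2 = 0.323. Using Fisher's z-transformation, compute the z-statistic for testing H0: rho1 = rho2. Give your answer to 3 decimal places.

z1 = atanh(0.649) = 0.773569,  z2 = atanh(0.323) = 0.334993
SE = √(1/(n1−3) + 1/(n2−3)) = √(1/6 + 1/23) = √(0.1666667 + 0.0434783) = √0.2101450 = 0.458416
z = (z1 − z2)/SE = (0.773569 − 0.334993) / 0.458416 = 0.438576 / 0.458416 = 0.957

0.957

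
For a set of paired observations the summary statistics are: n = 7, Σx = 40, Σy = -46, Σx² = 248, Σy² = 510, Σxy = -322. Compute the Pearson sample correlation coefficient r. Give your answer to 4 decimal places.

S_xy = nΣxy − ΣxΣy = 7·(-322) − 40·(-46) = -2254 − (-1840) = -414
S_xx = nΣx² − (Σx)² = 7·248 − 40² = 1736 − 1600 = 136
S_yy = nΣy² − (Σy)² = 7·510 − (-46)² = 3570 − 2116 = 1454
r = S_xy / √(S_xx·S_yy) = -414 / √(136·1454) = -414 / √197744 = -414 / 444.6842 = -0.9310

-0.9310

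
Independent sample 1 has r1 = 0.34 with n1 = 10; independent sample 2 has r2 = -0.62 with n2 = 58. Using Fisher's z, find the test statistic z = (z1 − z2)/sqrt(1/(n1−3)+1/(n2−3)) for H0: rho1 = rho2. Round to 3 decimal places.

Fisher z-transforms: z1 = atanh(0.34) = 0.354093, z2 = atanh(-0.62) = -0.725005; difference d = 1.079098
Var(d) = 1/7 + 1/55 = 0.1428571 + 0.0181818 = 0.1610389
z = d/√Var(d) = 1.079098 / √0.1610389 = 1.079098 / 0.401297 = 2.689

2.689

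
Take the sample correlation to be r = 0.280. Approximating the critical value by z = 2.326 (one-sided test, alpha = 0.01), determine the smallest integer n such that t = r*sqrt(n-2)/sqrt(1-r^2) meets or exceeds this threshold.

66

r√(n−2)/√(1−r²) ≥ 2.326  ⇔  n−2 ≥ (2.326)²·(1−r²)/r²
(1−r²)/r² = (1−0.078400)/0.078400 = 11.7551
n ≥ 2 + 5.410276·11.7551 = 2 + 63.5983 = 65.5983
⌈65.5983⌉ = 66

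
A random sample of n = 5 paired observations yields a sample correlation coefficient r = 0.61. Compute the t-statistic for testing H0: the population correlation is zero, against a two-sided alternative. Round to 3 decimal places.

1.333

1 − r² = 1 − 0.3721 = 0.6279;  √(1−r²) = 0.792401
√(n−2) = √3 = 1.732051
t = r·√(n−2)/√(1−r²) = 0.61 · 1.732051 / 0.792401 = 1.333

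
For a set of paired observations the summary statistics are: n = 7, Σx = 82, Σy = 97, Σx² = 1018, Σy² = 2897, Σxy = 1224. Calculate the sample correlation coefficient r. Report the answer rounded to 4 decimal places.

0.2937

Numerator: nΣxy − (Σx)(Σy) = 7·1224 − (82)(97) = 614
Denominator: √[(nΣx²−(Σx)²)(nΣy²−(Σy)²)]
  nΣx²−(Σx)² = 7·1018 − 6724 = 402;  nΣy²−(Σy)² = 7·2897 − 9409 = 10870
  √(402·10870) = √4369740 = 2090.3923
r = 614 / 2090.3923 = 0.2937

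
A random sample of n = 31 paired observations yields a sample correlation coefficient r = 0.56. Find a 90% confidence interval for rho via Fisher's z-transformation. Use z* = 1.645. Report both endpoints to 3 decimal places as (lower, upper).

Fisher z: z_r = atanh(r) = ½·ln((1+0.56)/(1−0.56)) = 0.632833
SE(z) = 1/√(n−3) = 1/√28 = 0.188982
90% ⇒ z* = 1.645; margin = 1.645·0.188982 = 0.310875
CI on z-scale: (0.321958, 0.943708)
Back-transform: tanh(0.321958) = 0.311276, tanh(0.943708) = 0.736921

(0.311, 0.737)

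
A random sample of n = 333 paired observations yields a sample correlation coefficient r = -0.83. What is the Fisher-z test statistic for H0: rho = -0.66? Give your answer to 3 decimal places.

-7.181

z_r = atanh(-0.83) = -1.188136,  z_0 = atanh(-0.66) = -0.792814
SE = 1/√(n−3) = 1/√330 = 0.055048
z = (z_r − z_0)/SE = (-1.188136 − (-0.792814)) / 0.055048 = -0.395322 / 0.055048 = -7.181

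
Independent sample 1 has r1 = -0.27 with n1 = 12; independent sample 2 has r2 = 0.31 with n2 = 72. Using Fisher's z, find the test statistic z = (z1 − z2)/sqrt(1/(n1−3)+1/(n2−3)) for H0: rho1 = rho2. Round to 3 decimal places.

Fisher z-transforms: z1 = atanh(-0.27) = -0.276864, z2 = atanh(0.31) = 0.320545; difference d = -0.597409
Var(d) = 1/9 + 1/69 = 0.1111111 + 0.0144928 = 0.1256039
z = d/√Var(d) = -0.597409 / √0.1256039 = -0.597409 / 0.354406 = -1.686

-1.686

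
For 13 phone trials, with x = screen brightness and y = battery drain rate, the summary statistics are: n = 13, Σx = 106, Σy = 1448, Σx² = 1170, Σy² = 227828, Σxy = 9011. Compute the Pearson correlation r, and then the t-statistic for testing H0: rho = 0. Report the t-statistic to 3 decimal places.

-2.620

Numerator: nΣxy − (Σx)(Σy) = 13·9011 − (106)(1448) = -36345
Denominator: √[(nΣx²−(Σx)²)(nΣy²−(Σy)²)]
  nΣx²−(Σx)² = 13·1170 − 11236 = 3974;  nΣy²−(Σy)² = 13·227828 − 2096704 = 865060
  √(3974·865060) = √3437748440 = 58632.3157
r = -36345 / 58632.3157 = -0.6199
t = r·√(n−2)/√(1−r²) = -0.6199·√11 / √(1−0.384276) = -2.055976 / 0.784681 = -2.620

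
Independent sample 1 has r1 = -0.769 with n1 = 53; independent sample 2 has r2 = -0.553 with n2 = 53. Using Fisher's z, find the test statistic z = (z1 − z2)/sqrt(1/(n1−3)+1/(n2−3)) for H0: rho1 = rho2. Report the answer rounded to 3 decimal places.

-1.976

Fisher z-transforms: z1 = atanh(-0.769) = -1.017876, z2 = atanh(-0.553) = -0.622693; difference d = -0.395183
Var(d) = 1/50 + 1/50 = 0.0200000 + 0.0200000 = 0.0400000
z = d/√Var(d) = -0.395183 / √0.0400000 = -0.395183 / 0.200000 = -1.976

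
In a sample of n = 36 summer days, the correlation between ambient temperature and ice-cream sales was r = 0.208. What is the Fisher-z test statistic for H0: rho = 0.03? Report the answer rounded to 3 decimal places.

Fisher z: atanh(0.208) = 0.211080, atanh(0.03) = 0.030009
z = (z_r − z_0)·√(n−3) = (0.211080 − 0.030009)·√33 = 0.181071 · 5.744563 = 1.040

1.040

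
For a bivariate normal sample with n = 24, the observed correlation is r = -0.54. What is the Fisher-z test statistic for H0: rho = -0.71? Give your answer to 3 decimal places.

1.297

Fisher z: atanh(-0.54) = -0.604156, atanh(-0.71) = -0.887184
z = (z_r − z_0)·√(n−3) = (-0.604156 − (-0.887184))·√21 = 0.283028 · 4.582576 = 1.297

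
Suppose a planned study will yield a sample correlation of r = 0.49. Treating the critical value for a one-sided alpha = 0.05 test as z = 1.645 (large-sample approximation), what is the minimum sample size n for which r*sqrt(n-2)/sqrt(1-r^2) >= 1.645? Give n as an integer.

11

r√(n−2)/√(1−r²) ≥ 1.645  ⇔  n−2 ≥ (1.645)²·(1−r²)/r²
(1−r²)/r² = (1−0.2401)/0.2401 = 3.1649
n ≥ 2 + 2.706025·3.1649 = 2 + 8.5643 = 10.5643
⌈10.5643⌉ = 11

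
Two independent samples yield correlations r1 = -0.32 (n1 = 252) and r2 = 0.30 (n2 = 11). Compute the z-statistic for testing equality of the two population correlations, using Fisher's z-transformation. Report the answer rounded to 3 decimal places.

Fisher z-transforms: z1 = atanh(-0.32) = -0.331647, z2 = atanh(0.30) = 0.309520; difference d = -0.641167
Var(d) = 1/249 + 1/8 = 0.0040161 + 0.1250000 = 0.1290161
z = d/√Var(d) = -0.641167 / √0.1290161 = -0.641167 / 0.359188 = -1.785

-1.785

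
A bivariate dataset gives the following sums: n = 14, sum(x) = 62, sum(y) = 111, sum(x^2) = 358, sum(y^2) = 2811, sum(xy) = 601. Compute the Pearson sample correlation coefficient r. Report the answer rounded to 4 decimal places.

0.2726

Numerator: nΣxy − (Σx)(Σy) = 14·601 − (62)(111) = 1532
Denominator: √[(nΣx²−(Σx)²)(nΣy²−(Σy)²)]
  nΣx²−(Σx)² = 14·358 − 3844 = 1168;  nΣy²−(Σy)² = 14·2811 − 12321 = 27033
  √(1168·27033) = √31574544 = 5619.1231
r = 1532 / 5619.1231 = 0.2726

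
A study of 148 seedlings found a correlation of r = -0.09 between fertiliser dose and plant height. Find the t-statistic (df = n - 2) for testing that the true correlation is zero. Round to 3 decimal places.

t = r·√(n−2) / √(1−r²) with r = -0.09, n = 148
  = -0.09·√146 / √(1 − 0.0081)
  = -0.09·12.083046 / 0.995942
  = -1.087474 / 0.995942 = -1.092

-1.092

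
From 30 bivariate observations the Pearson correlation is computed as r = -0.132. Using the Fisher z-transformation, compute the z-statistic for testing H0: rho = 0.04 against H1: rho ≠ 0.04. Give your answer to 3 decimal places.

-0.898

z_r = atanh(-0.132) = -0.132775,  z_0 = atanh(0.04) = 0.040021
SE = 1/√(n−3) = 1/√27 = 0.192450
z = (z_r − z_0)/SE = (-0.132775 − 0.040021) / 0.192450 = -0.172796 / 0.192450 = -0.898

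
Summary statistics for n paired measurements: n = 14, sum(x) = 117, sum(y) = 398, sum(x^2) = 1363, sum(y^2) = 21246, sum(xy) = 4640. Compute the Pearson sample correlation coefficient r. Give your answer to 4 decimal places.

S_xy = nΣxy − ΣxΣy = 14·4640 − 117·398 = 64960 − 46566 = 18394
S_xx = nΣx² − (Σx)² = 14·1363 − 117² = 19082 − 13689 = 5393
S_yy = nΣy² − (Σy)² = 14·21246 − 398² = 297444 − 158404 = 139040
r = S_xy / √(S_xx·S_yy) = 18394 / √(5393·139040) = 18394 / √749842720 = 18394 / 27383.2562 = 0.6717

0.6717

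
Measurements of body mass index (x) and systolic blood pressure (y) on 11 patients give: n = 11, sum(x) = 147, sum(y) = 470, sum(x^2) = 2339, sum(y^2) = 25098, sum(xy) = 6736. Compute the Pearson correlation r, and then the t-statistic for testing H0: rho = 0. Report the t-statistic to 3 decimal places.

S_xy = nΣxy − ΣxΣy = 11·6736 − 147·470 = 74096 − 69090 = 5006
S_xx = nΣx² − (Σx)² = 11·2339 − 147² = 25729 − 21609 = 4120
S_yy = nΣy² − (Σy)² = 11·25098 − 470² = 276078 − 220900 = 55178
r = S_xy / √(S_xx·S_yy) = 5006 / √(4120·55178) = 5006 / √227333360 = 5006 / 15077.5781 = 0.3320
t = r·√(n−2)/√(1−r²) = 0.3320·√9 / √(1−0.110224) = 0.996000 / 0.943279 = 1.056

1.056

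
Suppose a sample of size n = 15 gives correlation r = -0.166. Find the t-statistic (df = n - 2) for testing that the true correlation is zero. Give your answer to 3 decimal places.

t = r·√(n−2) / √(1−r²) with r = -0.166, n = 15
  = -0.166·√13 / √(1 − 0.027556)
  = -0.166·3.605551 / 0.986126
  = -0.598521 / 0.986126 = -0.607

-0.607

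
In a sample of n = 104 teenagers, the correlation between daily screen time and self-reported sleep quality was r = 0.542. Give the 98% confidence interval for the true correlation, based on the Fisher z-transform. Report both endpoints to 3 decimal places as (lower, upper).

(0.359, 0.685)

z_r = atanh(0.542) = 0.606983;  SE = 1/√(n−3) = 1/√101 = 0.099504
z-limits: 0.606983 ± 2.326·0.099504 = 0.606983 ± 0.231446 = [0.375537, 0.838429]
ρ-limits: (tanh 0.375537, tanh 0.838429) = (0.359, 0.685)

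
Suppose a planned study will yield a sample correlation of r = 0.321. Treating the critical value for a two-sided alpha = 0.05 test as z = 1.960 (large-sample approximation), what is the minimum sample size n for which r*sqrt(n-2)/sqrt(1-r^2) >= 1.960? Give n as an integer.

36

r√(n−2)/√(1−r²) ≥ 1.960  ⇔  n−2 ≥ (1.960)²·(1−r²)/r²
(1−r²)/r² = (1−0.103041)/0.103041 = 8.7049
n ≥ 2 + 3.8416·8.7049 = 2 + 33.4407 = 35.4407
⌈35.4407⌉ = 36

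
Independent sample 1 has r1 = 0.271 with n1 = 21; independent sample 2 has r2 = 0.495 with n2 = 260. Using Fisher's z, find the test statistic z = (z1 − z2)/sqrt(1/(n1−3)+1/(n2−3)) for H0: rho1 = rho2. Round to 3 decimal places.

z1 = atanh(0.271) = 0.277943,  z2 = atanh(0.495) = 0.542662
SE = √(1/(n1−3) + 1/(n2−3)) = √(1/18 + 1/257) = √(0.0555556 + 0.0038911) = √0.0594467 = 0.243817
z = (z1 − z2)/SE = (0.277943 − 0.542662) / 0.243817 = -0.264719 / 0.243817 = -1.086

-1.086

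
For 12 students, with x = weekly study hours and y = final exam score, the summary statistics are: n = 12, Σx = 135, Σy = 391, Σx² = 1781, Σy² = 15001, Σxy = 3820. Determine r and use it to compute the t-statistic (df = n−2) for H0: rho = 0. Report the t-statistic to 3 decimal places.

-3.603

S_xy = nΣxy − ΣxΣy = 12·3820 − 135·391 = 45840 − 52785 = -6945
S_xx = nΣx² − (Σx)² = 12·1781 − 135² = 21372 − 18225 = 3147
S_yy = nΣy² − (Σy)² = 12·15001 − 391² = 180012 − 152881 = 27131
r = S_xy / √(S_xx·S_yy) = -6945 / √(3147·27131) = -6945 / √85381257 = -6945 / 9240.1979 = -0.7516
t = r·√(n−2)/√(1−r²) = -0.7516·√10 / √(1−0.564903) = -2.376768 / 0.659619 = -3.603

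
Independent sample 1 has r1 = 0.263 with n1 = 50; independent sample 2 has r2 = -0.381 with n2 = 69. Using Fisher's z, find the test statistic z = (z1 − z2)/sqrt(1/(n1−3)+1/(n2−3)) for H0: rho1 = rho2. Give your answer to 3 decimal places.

3.513

Fisher z-transforms: z1 = atanh(0.263) = 0.269329, z2 = atanh(-0.381) = -0.401229; difference d = 0.670558
Var(d) = 1/47 + 1/66 = 0.0212766 + 0.0151515 = 0.0364281
z = d/√Var(d) = 0.670558 / √0.0364281 = 0.670558 / 0.190861 = 3.513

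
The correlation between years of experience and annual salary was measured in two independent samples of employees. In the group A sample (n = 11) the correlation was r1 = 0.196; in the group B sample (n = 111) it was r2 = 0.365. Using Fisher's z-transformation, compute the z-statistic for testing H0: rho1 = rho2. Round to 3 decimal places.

z1 = atanh(0.196) = 0.198569,  z2 = atanh(0.365) = 0.382642
SE = √(1/(n1−3) + 1/(n2−3)) = √(1/8 + 1/108) = √(0.1250000 + 0.0092593) = √0.1342593 = 0.366414
z = (z1 − z2)/SE = (0.198569 − 0.382642) / 0.366414 = -0.184073 / 0.366414 = -0.502

-0.502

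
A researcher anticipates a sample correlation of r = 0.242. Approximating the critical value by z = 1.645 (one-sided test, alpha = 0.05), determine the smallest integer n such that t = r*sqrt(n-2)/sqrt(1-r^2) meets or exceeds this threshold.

46

r√(n−2)/√(1−r²) ≥ 1.645  ⇔  n−2 ≥ (1.645)²·(1−r²)/r²
(1−r²)/r² = (1−0.058564)/0.058564 = 16.0753
n ≥ 2 + 2.706025·16.0753 = 2 + 43.5002 = 45.5002
⌈45.5002⌉ = 46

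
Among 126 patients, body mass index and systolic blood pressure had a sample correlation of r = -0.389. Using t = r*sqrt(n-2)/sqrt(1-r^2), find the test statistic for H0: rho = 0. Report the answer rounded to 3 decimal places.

-4.702

1 − r² = 1 − 0.151321 = 0.848679;  √(1−r²) = 0.921238
√(n−2) = √124 = 11.135529
t = r·√(n−2)/√(1−r²) = -0.389 · 11.135529 / 0.921238 = -4.702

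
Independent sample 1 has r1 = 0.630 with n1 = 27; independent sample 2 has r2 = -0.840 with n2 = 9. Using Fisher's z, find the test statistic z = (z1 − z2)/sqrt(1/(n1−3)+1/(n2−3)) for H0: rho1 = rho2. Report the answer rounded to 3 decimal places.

Fisher z-transforms: z1 = atanh(0.630) = 0.741416, z2 = atanh(-0.840) = -1.221174; difference d = 1.962590
Var(d) = 1/24 + 1/6 = 0.0416667 + 0.1666667 = 0.2083334
z = d/√Var(d) = 1.962590 / √0.2083334 = 1.962590 / 0.456436 = 4.300

4.300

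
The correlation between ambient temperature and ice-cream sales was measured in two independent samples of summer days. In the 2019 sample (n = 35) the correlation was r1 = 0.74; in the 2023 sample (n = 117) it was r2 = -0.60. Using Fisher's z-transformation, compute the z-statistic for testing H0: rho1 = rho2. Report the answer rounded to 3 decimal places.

8.216

z1 = atanh(0.74) = 0.950479,  z2 = atanh(-0.60) = -0.693147
SE = √(1/(n1−3) + 1/(n2−3)) = √(1/32 + 1/114) = √(0.0312500 + 0.0087719) = √0.0400219 = 0.200055
z = (z1 − z2)/SE = (0.950479 − (-0.693147)) / 0.200055 = 1.643626 / 0.200055 = 8.216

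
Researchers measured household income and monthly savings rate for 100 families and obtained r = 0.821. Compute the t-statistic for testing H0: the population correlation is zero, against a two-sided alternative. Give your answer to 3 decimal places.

14.236

1 − r² = 1 − 0.674041 = 0.325959;  √(1−r²) = 0.570928
√(n−2) = √98 = 9.899495
t = r·√(n−2)/√(1−r²) = 0.821 · 9.899495 / 0.570928 = 14.236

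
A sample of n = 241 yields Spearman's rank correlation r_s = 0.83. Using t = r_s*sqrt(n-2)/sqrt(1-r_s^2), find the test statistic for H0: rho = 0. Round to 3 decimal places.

1 − r_s² = 1 − 0.6889 = 0.3111;  √(1−r_s²) = 0.557763
√(n−2) = √239 = 15.459625
t = r_s·√(n−2)/√(1−r_s²) = 0.83 · 15.459625 / 0.557763 = 23.005

23.005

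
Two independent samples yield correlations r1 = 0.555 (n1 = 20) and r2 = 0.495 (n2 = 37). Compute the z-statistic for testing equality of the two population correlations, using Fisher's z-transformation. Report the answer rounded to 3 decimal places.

0.279

z1 = atanh(0.555) = 0.625578,  z2 = atanh(0.495) = 0.542662
SE = √(1/(n1−3) + 1/(n2−3)) = √(1/17 + 1/34) = √(0.0588235 + 0.0294118) = √0.0882353 = 0.297044
z = (z1 − z2)/SE = (0.625578 − 0.542662) / 0.297044 = 0.082916 / 0.297044 = 0.279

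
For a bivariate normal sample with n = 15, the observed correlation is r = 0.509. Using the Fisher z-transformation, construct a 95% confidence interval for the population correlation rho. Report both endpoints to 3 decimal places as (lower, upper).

z_r = atanh(0.509) = 0.561379;  SE = 1/√(n−3) = 1/√12 = 0.288675
z-limits: 0.561379 ± 1.960·0.288675 = 0.561379 ± 0.565803 = [-0.004424, 1.127182]
ρ-limits: (tanh -0.004424, tanh 1.127182) = (-0.004, 0.810)

(-0.004, 0.810)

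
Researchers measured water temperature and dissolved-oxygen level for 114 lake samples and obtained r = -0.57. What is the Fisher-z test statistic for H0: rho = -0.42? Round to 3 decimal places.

z_r = atanh(-0.57) = -0.647523,  z_0 = atanh(-0.42) = -0.447692
SE = 1/√(n−3) = 1/√111 = 0.094916
z = (z_r − z_0)/SE = (-0.647523 − (-0.447692)) / 0.094916 = -0.199831 / 0.094916 = -2.105

-2.105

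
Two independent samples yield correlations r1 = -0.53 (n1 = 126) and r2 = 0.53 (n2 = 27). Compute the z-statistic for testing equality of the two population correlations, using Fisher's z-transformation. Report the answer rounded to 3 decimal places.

-5.289

z1 = atanh(-0.53) = -0.590145,  z2 = atanh(0.53) = 0.590145
SE = √(1/(n1−3) + 1/(n2−3)) = √(1/123 + 1/24) = √(0.0081301 + 0.0416667) = √0.0497968 = 0.223152
z = (z1 − z2)/SE = (-0.590145 − 0.590145) / 0.223152 = -1.180290 / 0.223152 = -5.289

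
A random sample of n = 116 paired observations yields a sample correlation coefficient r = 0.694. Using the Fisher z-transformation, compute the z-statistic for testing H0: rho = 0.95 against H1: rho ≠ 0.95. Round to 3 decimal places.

Fisher z: atanh(0.694) = 0.855631, atanh(0.95) = 1.831781
z = (z_r − z_0)·√(n−3) = (0.855631 − 1.831781)·√113 = -0.976150 · 10.630146 = -10.377

-10.377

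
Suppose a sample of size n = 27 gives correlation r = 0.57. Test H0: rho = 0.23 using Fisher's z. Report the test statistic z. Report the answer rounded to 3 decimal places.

Fisher z: atanh(0.57) = 0.647523, atanh(0.23) = 0.234189
z = (z_r − z_0)·√(n−3) = (0.647523 − 0.234189)·√24 = 0.413334 · 4.898979 = 2.025

2.025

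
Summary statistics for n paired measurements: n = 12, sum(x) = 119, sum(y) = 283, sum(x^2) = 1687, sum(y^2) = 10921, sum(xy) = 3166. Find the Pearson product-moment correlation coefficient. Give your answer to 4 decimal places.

Numerator: nΣxy − (Σx)(Σy) = 12·3166 − (119)(283) = 4315
Denominator: √[(nΣx²−(Σx)²)(nΣy²−(Σy)²)]
  nΣx²−(Σx)² = 12·1687 − 14161 = 6083;  nΣy²−(Σy)² = 12·10921 − 80089 = 50963
  √(6083·50963) = √310007929 = 17607.0420
r = 4315 / 17607.0420 = 0.2451

0.2451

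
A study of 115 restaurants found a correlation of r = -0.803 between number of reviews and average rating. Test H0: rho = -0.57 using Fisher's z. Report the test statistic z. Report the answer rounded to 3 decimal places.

z_r = atanh(-0.803) = -1.107002,  z_0 = atanh(-0.57) = -0.647523
SE = 1/√(n−3) = 1/√112 = 0.094491
z = (z_r − z_0)/SE = (-1.107002 − (-0.647523)) / 0.094491 = -0.459479 / 0.094491 = -4.863

-4.863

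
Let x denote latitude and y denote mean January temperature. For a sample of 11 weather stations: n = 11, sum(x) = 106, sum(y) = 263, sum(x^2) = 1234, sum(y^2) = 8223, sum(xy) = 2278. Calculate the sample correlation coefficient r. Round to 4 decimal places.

Numerator: nΣxy − (Σx)(Σy) = 11·2278 − (106)(263) = -2820
Denominator: √[(nΣx²−(Σx)²)(nΣy²−(Σy)²)]
  nΣx²−(Σx)² = 11·1234 − 11236 = 2338;  nΣy²−(Σy)² = 11·8223 − 69169 = 21284
  √(2338·21284) = √49761992 = 7054.2180
r = -2820 / 7054.2180 = -0.3998

-0.3998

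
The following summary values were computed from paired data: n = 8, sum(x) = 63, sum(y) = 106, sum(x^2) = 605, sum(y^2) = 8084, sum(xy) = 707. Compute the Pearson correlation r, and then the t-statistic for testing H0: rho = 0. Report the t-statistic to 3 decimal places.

Numerator: nΣxy − (Σx)(Σy) = 8·707 − (63)(106) = -1022
Denominator: √[(nΣx²−(Σx)²)(nΣy²−(Σy)²)]
  nΣx²−(Σx)² = 8·605 − 3969 = 871;  nΣy²−(Σy)² = 8·8084 − 11236 = 53436
  √(871·53436) = √46542756 = 6822.2252
r = -1022 / 6822.2252 = -0.1498
t = r·√(n−2)/√(1−r²) = -0.1498·√6 / √(1−0.022440) = -0.366934 / 0.988716 = -0.371

-0.371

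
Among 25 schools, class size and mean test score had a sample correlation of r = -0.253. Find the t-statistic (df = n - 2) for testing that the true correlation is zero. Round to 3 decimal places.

-1.254

1 − r² = 1 − 0.064009 = 0.935991;  √(1−r²) = 0.967466
√(n−2) = √23 = 4.795832
t = r·√(n−2)/√(1−r²) = -0.253 · 4.795832 / 0.967466 = -1.254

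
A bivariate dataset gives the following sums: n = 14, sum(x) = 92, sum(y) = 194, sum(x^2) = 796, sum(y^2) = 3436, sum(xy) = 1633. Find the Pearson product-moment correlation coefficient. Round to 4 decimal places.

Numerator: nΣxy − (Σx)(Σy) = 14·1633 − (92)(194) = 5014
Denominator: √[(nΣx²−(Σx)²)(nΣy²−(Σy)²)]
  nΣx²−(Σx)² = 14·796 − 8464 = 2680;  nΣy²−(Σy)² = 14·3436 − 37636 = 10468
  √(2680·10468) = √28054240 = 5296.6253
r = 5014 / 5296.6253 = 0.9466

0.9466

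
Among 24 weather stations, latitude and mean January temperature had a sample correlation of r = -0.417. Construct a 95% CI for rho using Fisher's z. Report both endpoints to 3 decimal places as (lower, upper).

(-0.702, -0.016)

Fisher z: z_r = atanh(r) = ½·ln((1+(-0.417))/(1−(-0.417))) = -0.444055
SE(z) = 1/√(n−3) = 1/√21 = 0.218218
95% ⇒ z* = 1.960; margin = 1.960·0.218218 = 0.427707
CI on z-scale: (-0.871762, -0.016348)
Back-transform: tanh(-0.871762) = -0.702268, tanh(-0.016348) = -0.016347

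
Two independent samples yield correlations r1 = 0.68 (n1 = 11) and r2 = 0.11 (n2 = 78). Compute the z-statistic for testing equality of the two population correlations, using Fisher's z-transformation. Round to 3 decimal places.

1.932

z1 = atanh(0.68) = 0.829114,  z2 = atanh(0.11) = 0.110447
SE = √(1/(n1−3) + 1/(n2−3)) = √(1/8 + 1/75) = √(0.1250000 + 0.0133333) = √0.1383333 = 0.371932
z = (z1 − z2)/SE = (0.829114 − 0.110447) / 0.371932 = 0.718667 / 0.371932 = 1.932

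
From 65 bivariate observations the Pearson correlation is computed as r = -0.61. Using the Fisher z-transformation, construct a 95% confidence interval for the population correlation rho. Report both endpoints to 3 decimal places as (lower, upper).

(-0.743, -0.430)

z_r = atanh(-0.61) = -0.708921;  SE = 1/√(n−3) = 1/√62 = 0.127000
z-limits: -0.708921 ± 1.960·0.127000 = -0.708921 ± 0.248920 = [-0.957841, -0.460001]
ρ-limits: (tanh -0.957841, tanh -0.460001) = (-0.743, -0.430)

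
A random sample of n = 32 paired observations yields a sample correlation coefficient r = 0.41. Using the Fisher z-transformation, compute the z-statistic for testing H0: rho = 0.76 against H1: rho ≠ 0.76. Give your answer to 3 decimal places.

-3.019

z_r = atanh(0.41) = 0.435611,  z_0 = atanh(0.76) = 0.996215
SE = 1/√(n−3) = 1/√29 = 0.185695
z = (z_r − z_0)/SE = (0.435611 − 0.996215) / 0.185695 = -0.560604 / 0.185695 = -3.019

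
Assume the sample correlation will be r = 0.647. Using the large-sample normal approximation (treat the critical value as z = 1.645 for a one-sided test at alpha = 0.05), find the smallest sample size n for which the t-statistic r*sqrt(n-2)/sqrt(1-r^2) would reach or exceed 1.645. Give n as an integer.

6

Need r·√(n−2)/√(1−r²) ≥ 1.645
√(n−2) ≥ 1.645·√(1−0.418609) / 0.647 = 1.645·0.762490 / 0.647 = 1.9386
n−2 ≥ 3.7582  ⇒  n ≥ 5.7582
Smallest integer n = 6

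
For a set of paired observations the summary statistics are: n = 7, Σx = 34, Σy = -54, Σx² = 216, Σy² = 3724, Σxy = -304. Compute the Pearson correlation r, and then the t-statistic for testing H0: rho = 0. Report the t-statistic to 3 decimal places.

-0.229

Numerator: nΣxy − (Σx)(Σy) = 7·(-304) − (34)(-54) = -292
Denominator: √[(nΣx²−(Σx)²)(nΣy²−(Σy)²)]
  nΣx²−(Σx)² = 7·216 − 1156 = 356;  nΣy²−(Σy)² = 7·3724 − 2916 = 23152
  √(356·23152) = √8242112 = 2870.9079
r = -292 / 2870.9079 = -0.1017
t = r·√(n−2)/√(1−r²) = -0.1017·√5 / √(1−0.010343) = -0.227408 / 0.994815 = -0.229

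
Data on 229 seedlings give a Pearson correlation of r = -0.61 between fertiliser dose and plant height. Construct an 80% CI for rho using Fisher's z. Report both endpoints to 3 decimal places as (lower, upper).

(-0.661, -0.554)

z_r = atanh(-0.61) = -0.708921;  SE = 1/√(n−3) = 1/√226 = 0.066519
z-limits: -0.708921 ± 1.282·0.066519 = -0.708921 ± 0.085277 = [-0.794198, -0.623644]
ρ-limits: (tanh -0.794198, tanh -0.623644) = (-0.661, -0.554)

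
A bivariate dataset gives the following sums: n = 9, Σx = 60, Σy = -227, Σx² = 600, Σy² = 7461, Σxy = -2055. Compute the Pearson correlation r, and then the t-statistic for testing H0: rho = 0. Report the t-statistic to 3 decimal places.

Numerator: nΣxy − (Σx)(Σy) = 9·(-2055) − (60)(-227) = -4875
Denominator: √[(nΣx²−(Σx)²)(nΣy²−(Σy)²)]
  nΣx²−(Σx)² = 9·600 − 3600 = 1800;  nΣy²−(Σy)² = 9·7461 − 51529 = 15620
  √(1800·15620) = √28116000 = 5302.4523
r = -4875 / 5302.4523 = -0.9194
t = r·√(n−2)/√(1−r²) = -0.9194·√7 / √(1−0.845296) = -2.432504 / 0.393324 = -6.184

-6.184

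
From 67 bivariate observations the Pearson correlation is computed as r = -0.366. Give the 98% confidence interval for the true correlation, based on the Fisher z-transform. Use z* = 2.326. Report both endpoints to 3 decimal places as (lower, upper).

(-0.588, -0.093)

Fisher z: z_r = atanh(r) = ½·ln((1+(-0.366))/(1−(-0.366))) = -0.383797
SE(z) = 1/√(n−3) = 1/√64 = 0.125000
98% ⇒ z* = 2.326; margin = 2.326·0.125000 = 0.290750
CI on z-scale: (-0.674547, -0.093047)
Back-transform: tanh(-0.674547) = -0.587963, tanh(-0.093047) = -0.092779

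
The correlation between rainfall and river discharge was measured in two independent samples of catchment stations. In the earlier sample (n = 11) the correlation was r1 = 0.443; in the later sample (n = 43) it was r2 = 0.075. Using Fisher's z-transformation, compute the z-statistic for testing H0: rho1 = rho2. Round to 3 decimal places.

z1 = atanh(0.443) = 0.475957,  z2 = atanh(0.075) = 0.075141
SE = √(1/(n1−3) + 1/(n2−3)) = √(1/8 + 1/40) = √(0.1250000 + 0.0250000) = √0.1500000 = 0.387298
z = (z1 − z2)/SE = (0.475957 − 0.075141) / 0.387298 = 0.400816 / 0.387298 = 1.035

1.035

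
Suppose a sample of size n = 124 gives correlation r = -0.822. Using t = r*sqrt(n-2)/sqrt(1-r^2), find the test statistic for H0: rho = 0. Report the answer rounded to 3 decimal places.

-15.943

1 − r² = 1 − 0.675684 = 0.324316;  √(1−r²) = 0.569487
√(n−2) = √122 = 11.045361
t = r·√(n−2)/√(1−r²) = -0.822 · 11.045361 / 0.569487 = -15.943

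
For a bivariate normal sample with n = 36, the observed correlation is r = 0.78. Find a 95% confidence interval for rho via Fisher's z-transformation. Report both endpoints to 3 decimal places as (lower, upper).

z_r = atanh(0.78) = 1.045371;  SE = 1/√(n−3) = 1/√33 = 0.174078
z-limits: 1.045371 ± 1.960·0.174078 = 1.045371 ± 0.341193 = [0.704178, 1.386564]
ρ-limits: (tanh 0.704178, tanh 1.386564) = (0.607, 0.882)

(0.607, 0.882)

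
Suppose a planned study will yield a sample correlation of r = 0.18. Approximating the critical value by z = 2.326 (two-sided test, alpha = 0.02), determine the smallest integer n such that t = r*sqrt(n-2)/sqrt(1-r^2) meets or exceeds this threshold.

164

r√(n−2)/√(1−r²) ≥ 2.326  ⇔  n−2 ≥ (2.326)²·(1−r²)/r²
(1−r²)/r² = (1−0.0324)/0.0324 = 29.8642
n ≥ 2 + 5.410276·29.8642 = 2 + 161.5736 = 163.5736
⌈163.5736⌉ = 164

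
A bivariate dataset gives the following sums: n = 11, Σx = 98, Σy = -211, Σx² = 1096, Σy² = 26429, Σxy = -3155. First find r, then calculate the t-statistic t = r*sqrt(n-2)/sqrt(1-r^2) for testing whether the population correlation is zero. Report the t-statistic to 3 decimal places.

-2.086

Numerator: nΣxy − (Σx)(Σy) = 11·(-3155) − (98)(-211) = -14027
Denominator: √[(nΣx²−(Σx)²)(nΣy²−(Σy)²)]
  nΣx²−(Σx)² = 11·1096 − 9604 = 2452;  nΣy²−(Σy)² = 11·26429 − 44521 = 246198
  √(2452·246198) = √603677496 = 24569.8493
r = -14027 / 24569.8493 = -0.5709
t = r·√(n−2)/√(1−r²) = -0.5709·√9 / √(1−0.325927) = -1.712700 / 0.821019 = -2.086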